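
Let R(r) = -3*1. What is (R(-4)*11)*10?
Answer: -330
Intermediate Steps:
R(r) = -3
(R(-4)*11)*10 = -3*11*10 = -33*10 = -330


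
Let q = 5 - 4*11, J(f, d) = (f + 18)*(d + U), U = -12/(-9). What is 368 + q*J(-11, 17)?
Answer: -4637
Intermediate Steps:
U = 4/3 (U = -12*(-⅑) = 4/3 ≈ 1.3333)
J(f, d) = (18 + f)*(4/3 + d) (J(f, d) = (f + 18)*(d + 4/3) = (18 + f)*(4/3 + d))
q = -39 (q = 5 - 44 = -39)
368 + q*J(-11, 17) = 368 - 39*(24 + 18*17 + (4/3)*(-11) + 17*(-11)) = 368 - 39*(24 + 306 - 44/3 - 187) = 368 - 39*385/3 = 368 - 5005 = -4637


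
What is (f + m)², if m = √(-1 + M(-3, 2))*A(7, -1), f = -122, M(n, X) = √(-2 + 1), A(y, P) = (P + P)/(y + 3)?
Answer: (610 + √(-1 + I))²/25 ≈ 14906.0 + 53.656*I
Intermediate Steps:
A(y, P) = 2*P/(3 + y) (A(y, P) = (2*P)/(3 + y) = 2*P/(3 + y))
M(n, X) = I (M(n, X) = √(-1) = I)
m = -√(-1 + I)/5 (m = √(-1 + I)*(2*(-1)/(3 + 7)) = √(-1 + I)*(2*(-1)/10) = √(-1 + I)*(2*(-1)*(⅒)) = √(-1 + I)*(-⅕) = -√(-1 + I)/5 ≈ -0.091018 - 0.21974*I)
(f + m)² = (-122 - √(-1 + I)/5)²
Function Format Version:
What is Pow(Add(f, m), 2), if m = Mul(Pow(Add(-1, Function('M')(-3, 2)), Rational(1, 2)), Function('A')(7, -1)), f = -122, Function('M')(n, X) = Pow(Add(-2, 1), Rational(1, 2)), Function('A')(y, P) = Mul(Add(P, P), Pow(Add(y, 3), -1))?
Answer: Mul(Rational(1, 25), Pow(Add(610, Pow(Add(-1, I), Rational(1, 2))), 2)) ≈ Add(14906., Mul(53.656, I))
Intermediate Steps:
Function('A')(y, P) = Mul(2, P, Pow(Add(3, y), -1)) (Function('A')(y, P) = Mul(Mul(2, P), Pow(Add(3, y), -1)) = Mul(2, P, Pow(Add(3, y), -1)))
Function('M')(n, X) = I (Function('M')(n, X) = Pow(-1, Rational(1, 2)) = I)
m = Mul(Rational(-1, 5), Pow(Add(-1, I), Rational(1, 2))) (m = Mul(Pow(Add(-1, I), Rational(1, 2)), Mul(2, -1, Pow(Add(3, 7), -1))) = Mul(Pow(Add(-1, I), Rational(1, 2)), Mul(2, -1, Pow(10, -1))) = Mul(Pow(Add(-1, I), Rational(1, 2)), Mul(2, -1, Rational(1, 10))) = Mul(Pow(Add(-1, I), Rational(1, 2)), Rational(-1, 5)) = Mul(Rational(-1, 5), Pow(Add(-1, I), Rational(1, 2))) ≈ Add(-0.091018, Mul(-0.21974, I)))
Pow(Add(f, m), 2) = Pow(Add(-122, Mul(Rational(-1, 5), Pow(Add(-1, I), Rational(1, 2)))), 2)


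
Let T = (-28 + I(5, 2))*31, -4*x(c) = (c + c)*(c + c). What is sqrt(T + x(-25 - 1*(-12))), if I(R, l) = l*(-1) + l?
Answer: I*sqrt(1037) ≈ 32.203*I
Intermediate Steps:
x(c) = -c**2 (x(c) = -(c + c)*(c + c)/4 = -2*c*2*c/4 = -c**2)
I(R, l) = 0 (I(R, l) = -l + l = 0)
T = -868 (T = (-28 + 0)*31 = -28*31 = -868)
sqrt(T + x(-25 - 1*(-12))) = sqrt(-868 - (-25 - 1*(-12))**2) = sqrt(-868 - (-25 + 12)**2) = sqrt(-868 - 1*(-13)**2) = sqrt(-868 - 1*169) = sqrt(-868 - 169) = sqrt(-1037) = I*sqrt(1037)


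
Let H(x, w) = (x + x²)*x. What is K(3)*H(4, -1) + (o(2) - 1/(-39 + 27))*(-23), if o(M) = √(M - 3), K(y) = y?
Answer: 2857/12 - 23*I ≈ 238.08 - 23.0*I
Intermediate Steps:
H(x, w) = x*(x + x²)
o(M) = √(-3 + M)
K(3)*H(4, -1) + (o(2) - 1/(-39 + 27))*(-23) = 3*(4²*(1 + 4)) + (√(-3 + 2) - 1/(-39 + 27))*(-23) = 3*(16*5) + (√(-1) - 1/(-12))*(-23) = 3*80 + (I - 1*(-1/12))*(-23) = 240 + (I + 1/12)*(-23) = 240 + (1/12 + I)*(-23) = 240 + (-23/12 - 23*I) = 2857/12 - 23*I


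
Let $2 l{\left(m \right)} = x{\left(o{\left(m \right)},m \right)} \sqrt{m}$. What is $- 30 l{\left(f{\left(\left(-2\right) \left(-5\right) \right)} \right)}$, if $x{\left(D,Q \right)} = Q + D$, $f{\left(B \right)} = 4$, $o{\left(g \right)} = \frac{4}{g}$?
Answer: $-150$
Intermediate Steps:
$x{\left(D,Q \right)} = D + Q$
$l{\left(m \right)} = \frac{\sqrt{m} \left(m + \frac{4}{m}\right)}{2}$ ($l{\left(m \right)} = \frac{\left(\frac{4}{m} + m\right) \sqrt{m}}{2} = \frac{\left(m + \frac{4}{m}\right) \sqrt{m}}{2} = \frac{\sqrt{m} \left(m + \frac{4}{m}\right)}{2}$)
$- 30 l{\left(f{\left(\left(-2\right) \left(-5\right) \right)} \right)} = - 30 \frac{4 + 4^{2}}{2 \cdot 2} = - 30 \cdot \frac{1}{2} \cdot \frac{1}{2} \left(4 + 16\right) = - 30 \cdot \frac{1}{2} \cdot \frac{1}{2} \cdot 20 = \left(-30\right) 5 = -150$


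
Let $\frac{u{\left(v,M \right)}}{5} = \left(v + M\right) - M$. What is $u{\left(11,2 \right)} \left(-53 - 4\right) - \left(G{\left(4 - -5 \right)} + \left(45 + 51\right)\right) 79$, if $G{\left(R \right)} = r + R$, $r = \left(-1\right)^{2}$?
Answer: $-11509$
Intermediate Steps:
$r = 1$
$u{\left(v,M \right)} = 5 v$ ($u{\left(v,M \right)} = 5 \left(\left(v + M\right) - M\right) = 5 \left(\left(M + v\right) - M\right) = 5 v$)
$G{\left(R \right)} = 1 + R$
$u{\left(11,2 \right)} \left(-53 - 4\right) - \left(G{\left(4 - -5 \right)} + \left(45 + 51\right)\right) 79 = 5 \cdot 11 \left(-53 - 4\right) - \left(\left(1 + \left(4 - -5\right)\right) + \left(45 + 51\right)\right) 79 = 55 \left(-57\right) - \left(\left(1 + \left(4 + 5\right)\right) + 96\right) 79 = -3135 - \left(\left(1 + 9\right) + 96\right) 79 = -3135 - \left(10 + 96\right) 79 = -3135 - 106 \cdot 79 = -3135 - 8374 = -11509$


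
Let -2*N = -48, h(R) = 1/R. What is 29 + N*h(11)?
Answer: 343/11 ≈ 31.182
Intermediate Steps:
N = 24 (N = -½*(-48) = 24)
29 + N*h(11) = 29 + 24/11 = 343/11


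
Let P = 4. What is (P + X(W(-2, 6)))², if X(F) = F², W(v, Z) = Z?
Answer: 1600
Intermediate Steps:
(P + X(W(-2, 6)))² = (4 + 6²)² = (4 + 36)² = 40² = 1600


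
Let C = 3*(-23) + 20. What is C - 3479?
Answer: -3528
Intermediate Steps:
C = -49 (C = -69 + 20 = -49)
C - 3479 = -49 - 3479 = -3528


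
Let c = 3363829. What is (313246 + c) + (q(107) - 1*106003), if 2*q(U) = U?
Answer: 7142251/2 ≈ 3.5711e+6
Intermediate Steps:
q(U) = U/2
(313246 + c) + (q(107) - 1*106003) = (313246 + 3363829) + ((1/2)*107 - 1*106003) = 3677075 + (107/2 - 106003) = 3677075 - 211899/2 = 7142251/2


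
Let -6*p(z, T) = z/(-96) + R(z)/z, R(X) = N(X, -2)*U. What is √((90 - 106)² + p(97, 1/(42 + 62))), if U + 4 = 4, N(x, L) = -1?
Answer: √147553/24 ≈ 16.005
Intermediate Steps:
U = 0 (U = -4 + 4 = 0)
R(X) = 0 (R(X) = -1*0 = 0)
p(z, T) = z/576 (p(z, T) = -(z/(-96) + 0/z)/6 = -(z*(-1/96) + 0)/6 = -(-z/96 + 0)/6 = -(-1)*z/576 = z/576)
√((90 - 106)² + p(97, 1/(42 + 62))) = √((90 - 106)² + (1/576)*97) = √((-16)² + 97/576) = √(256 + 97/576) = √(147553/576) = √147553/24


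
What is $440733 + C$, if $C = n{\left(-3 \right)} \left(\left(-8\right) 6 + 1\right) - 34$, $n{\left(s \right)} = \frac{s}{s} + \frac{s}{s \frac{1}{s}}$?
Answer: $440793$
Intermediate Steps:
$n{\left(s \right)} = 1 + s$ ($n{\left(s \right)} = 1 + \frac{s}{1} = 1 + s 1 = 1 + s$)
$C = 60$ ($C = \left(1 - 3\right) \left(\left(-8\right) 6 + 1\right) - 34 = - 2 \left(-48 + 1\right) - 34 = \left(-2\right) \left(-47\right) - 34 = 94 - 34 = 60$)
$440733 + C = 440733 + 60 = 440793$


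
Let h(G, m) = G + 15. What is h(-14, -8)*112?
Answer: 112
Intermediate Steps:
h(G, m) = 15 + G
h(-14, -8)*112 = (15 - 14)*112 = 1*112 = 112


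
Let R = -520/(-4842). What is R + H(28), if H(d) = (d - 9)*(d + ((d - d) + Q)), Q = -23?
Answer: 230255/2421 ≈ 95.107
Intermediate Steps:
R = 260/2421 (R = -520*(-1/4842) = 260/2421 ≈ 0.10739)
H(d) = (-23 + d)*(-9 + d) (H(d) = (d - 9)*(d + ((d - d) - 23)) = (-9 + d)*(d + (0 - 23)) = (-9 + d)*(d - 23) = (-9 + d)*(-23 + d) = (-23 + d)*(-9 + d))
R + H(28) = 260/2421 + (207 + 28² - 32*28) = 260/2421 + (207 + 784 - 896) = 260/2421 + 95 = 230255/2421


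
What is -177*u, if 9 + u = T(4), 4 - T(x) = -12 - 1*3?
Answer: -1770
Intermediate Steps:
T(x) = 19 (T(x) = 4 - (-12 - 1*3) = 4 - (-12 - 3) = 4 - 1*(-15) = 4 + 15 = 19)
u = 10 (u = -9 + 19 = 10)
-177*u = -177*10 = -1770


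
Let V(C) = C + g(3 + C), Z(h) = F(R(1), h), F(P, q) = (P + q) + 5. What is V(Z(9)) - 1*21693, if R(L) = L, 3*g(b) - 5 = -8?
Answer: -21679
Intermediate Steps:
g(b) = -1 (g(b) = 5/3 + (⅓)*(-8) = 5/3 - 8/3 = -1)
F(P, q) = 5 + P + q
Z(h) = 6 + h (Z(h) = 5 + 1 + h = 6 + h)
V(C) = -1 + C (V(C) = C - 1 = -1 + C)
V(Z(9)) - 1*21693 = (-1 + (6 + 9)) - 1*21693 = (-1 + 15) - 21693 = 14 - 21693 = -21679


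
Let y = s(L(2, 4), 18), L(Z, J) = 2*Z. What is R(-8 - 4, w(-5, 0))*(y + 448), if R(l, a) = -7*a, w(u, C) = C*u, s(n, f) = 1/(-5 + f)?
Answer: 0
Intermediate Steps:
y = 1/13 (y = 1/(-5 + 18) = 1/13 ≈ 0.076923)
R(-8 - 4, w(-5, 0))*(y + 448) = (-0*(-5))*(1/13 + 448) = -7*0*(5825/13) = 0*(5825/13) = 0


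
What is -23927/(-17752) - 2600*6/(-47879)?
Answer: 109425541/65380616 ≈ 1.6737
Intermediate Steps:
-23927/(-17752) - 2600*6/(-47879) = -23927*(-1/17752) - 15600*(-1/47879) = 23927/17752 + 1200/3683 = 109425541/65380616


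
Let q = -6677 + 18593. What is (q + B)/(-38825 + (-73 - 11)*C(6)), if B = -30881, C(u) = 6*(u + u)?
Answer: 18965/44873 ≈ 0.42264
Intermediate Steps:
C(u) = 12*u (C(u) = 6*(2*u) = 12*u)
q = 11916
(q + B)/(-38825 + (-73 - 11)*C(6)) = (11916 - 30881)/(-38825 + (-73 - 11)*(12*6)) = -18965/(-38825 - 84*72) = -18965/(-38825 - 6048) = -18965/(-44873) = -18965*(-1/44873) = 18965/44873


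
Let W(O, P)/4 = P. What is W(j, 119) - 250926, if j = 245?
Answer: -250450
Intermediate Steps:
W(O, P) = 4*P
W(j, 119) - 250926 = 4*119 - 250926 = 476 - 250926 = -250450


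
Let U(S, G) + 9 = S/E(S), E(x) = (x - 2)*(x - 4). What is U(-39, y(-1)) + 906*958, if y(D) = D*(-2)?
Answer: 1530176418/1763 ≈ 8.6794e+5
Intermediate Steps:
E(x) = (-4 + x)*(-2 + x) (E(x) = (-2 + x)*(-4 + x) = (-4 + x)*(-2 + x))
y(D) = -2*D
U(S, G) = -9 + S/(8 + S² - 6*S)
U(-39, y(-1)) + 906*958 = (-72 - 9*(-39)² + 55*(-39))/(8 + (-39)² - 6*(-39)) + 906*958 = (-72 - 9*1521 - 2145)/(8 + 1521 + 234) + 867948 = (-72 - 13689 - 2145)/1763 + 867948 = (1/1763)*(-15906) + 867948 = -15906/1763 + 867948 = 1530176418/1763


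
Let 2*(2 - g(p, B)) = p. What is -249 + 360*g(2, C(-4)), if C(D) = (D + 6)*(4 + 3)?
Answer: 111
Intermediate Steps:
C(D) = 42 + 7*D (C(D) = (6 + D)*7 = 42 + 7*D)
g(p, B) = 2 - p/2
-249 + 360*g(2, C(-4)) = -249 + 360*(2 - 1/2*2) = -249 + 360*(2 - 1) = -249 + 360*1 = -249 + 360 = 111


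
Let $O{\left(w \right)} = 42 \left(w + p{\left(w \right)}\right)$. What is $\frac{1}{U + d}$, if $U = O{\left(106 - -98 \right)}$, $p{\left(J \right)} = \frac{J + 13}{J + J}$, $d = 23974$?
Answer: $\frac{68}{2214375} \approx 3.0708 \cdot 10^{-5}$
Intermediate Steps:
$p{\left(J \right)} = \frac{13 + J}{2 J}$
$O{\left(w \right)} = 42 w + \frac{21 \left(13 + w\right)}{w}$ ($O{\left(w \right)} = 42 \left(w + \frac{13 + w}{2 w}\right) = 42 w + \frac{21 \left(13 + w\right)}{w}$)
$U = \frac{584143}{68}$ ($U = 21 + 42 \left(106 - -98\right) + \frac{273}{106 - -98} = 21 + 42 \left(106 + 98\right) + \frac{273}{106 + 98} = 21 + 42 \cdot 204 + \frac{273}{204} = 21 + 8568 + 273 \cdot \frac{1}{204} = 21 + 8568 + \frac{91}{68} = \frac{584143}{68} \approx 8590.3$)
$\frac{1}{U + d} = \frac{1}{\frac{584143}{68} + 23974} = \frac{1}{\frac{2214375}{68}} = \frac{68}{2214375}$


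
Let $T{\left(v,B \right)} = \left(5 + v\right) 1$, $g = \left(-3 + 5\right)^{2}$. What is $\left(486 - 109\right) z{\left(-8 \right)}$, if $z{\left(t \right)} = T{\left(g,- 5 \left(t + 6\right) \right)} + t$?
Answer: $377$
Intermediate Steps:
$g = 4$ ($g = 2^{2} = 4$)
$T{\left(v,B \right)} = 5 + v$
$z{\left(t \right)} = 9 + t$ ($z{\left(t \right)} = \left(5 + 4\right) + t = 9 + t$)
$\left(486 - 109\right) z{\left(-8 \right)} = \left(486 - 109\right) \left(9 - 8\right) = 377 \cdot 1 = 377$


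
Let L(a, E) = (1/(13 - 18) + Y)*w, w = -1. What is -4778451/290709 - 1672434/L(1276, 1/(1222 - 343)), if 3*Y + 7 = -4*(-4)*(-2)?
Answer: -45023582524/355311 ≈ -1.2672e+5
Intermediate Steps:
Y = -13 (Y = -7/3 + (-4*(-4)*(-2))/3 = -7/3 + (16*(-2))/3 = -7/3 + (1/3)*(-32) = -7/3 - 32/3 = -13)
L(a, E) = 66/5 (L(a, E) = (1/(13 - 18) - 13)*(-1) = (1/(-5) - 13)*(-1) = (-1/5 - 13)*(-1) = -66/5*(-1) = 66/5)
-4778451/290709 - 1672434/L(1276, 1/(1222 - 343)) = -4778451/290709 - 1672434/66/5 = -4778451*1/290709 - 1672434*5/66 = -530939/32301 - 1393695/11 = -45023582524/355311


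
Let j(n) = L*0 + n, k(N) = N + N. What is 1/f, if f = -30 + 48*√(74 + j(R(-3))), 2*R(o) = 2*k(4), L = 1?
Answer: 5/31338 + 4*√82/15669 ≈ 0.0024712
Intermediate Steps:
k(N) = 2*N
R(o) = 8 (R(o) = (2*(2*4))/2 = (2*8)/2 = (½)*16 = 8)
j(n) = n (j(n) = 1*0 + n = 0 + n = n)
f = -30 + 48*√82 (f = -30 + 48*√(74 + 8) = -30 + 48*√82 ≈ 404.66)
1/f = 1/(-30 + 48*√82)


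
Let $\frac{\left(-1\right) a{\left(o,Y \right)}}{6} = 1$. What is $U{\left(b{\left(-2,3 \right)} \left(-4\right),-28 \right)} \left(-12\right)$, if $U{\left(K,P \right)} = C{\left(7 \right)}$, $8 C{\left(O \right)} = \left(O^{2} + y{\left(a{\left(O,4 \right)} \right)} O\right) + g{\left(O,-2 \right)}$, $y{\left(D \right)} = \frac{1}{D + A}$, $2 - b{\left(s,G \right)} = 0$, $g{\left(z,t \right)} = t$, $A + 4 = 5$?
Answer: $- \frac{342}{5} \approx -68.4$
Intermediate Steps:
$A = 1$ ($A = -4 + 5 = 1$)
$a{\left(o,Y \right)} = -6$ ($a{\left(o,Y \right)} = \left(-6\right) 1 = -6$)
$b{\left(s,G \right)} = 2$ ($b{\left(s,G \right)} = 2 - 0 = 2 + 0 = 2$)
$y{\left(D \right)} = \frac{1}{1 + D}$ ($y{\left(D \right)} = \frac{1}{D + 1} = \frac{1}{1 + D}$)
$C{\left(O \right)} = - \frac{1}{4} - \frac{O}{40} + \frac{O^{2}}{8}$ ($C{\left(O \right)} = \frac{\left(O^{2} + \frac{O}{1 - 6}\right) - 2}{8} = \frac{\left(O^{2} + \frac{O}{-5}\right) - 2}{8} = \frac{\left(O^{2} - \frac{O}{5}\right) - 2}{8} = \frac{-2 + O^{2} - \frac{O}{5}}{8} = - \frac{1}{4} - \frac{O}{40} + \frac{O^{2}}{8}$)
$U{\left(K,P \right)} = \frac{57}{10}$ ($U{\left(K,P \right)} = - \frac{1}{4} - \frac{7}{40} + \frac{7^{2}}{8} = - \frac{1}{4} - \frac{7}{40} + \frac{1}{8} \cdot 49 = - \frac{1}{4} - \frac{7}{40} + \frac{49}{8} = \frac{57}{10}$)
$U{\left(b{\left(-2,3 \right)} \left(-4\right),-28 \right)} \left(-12\right) = \frac{57}{10} \left(-12\right) = - \frac{342}{5}$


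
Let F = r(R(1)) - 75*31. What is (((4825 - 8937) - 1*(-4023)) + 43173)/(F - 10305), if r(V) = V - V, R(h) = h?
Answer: -21542/6315 ≈ -3.4112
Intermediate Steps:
r(V) = 0
F = -2325 (F = 0 - 75*31 = 0 - 2325 = -2325)
(((4825 - 8937) - 1*(-4023)) + 43173)/(F - 10305) = (((4825 - 8937) - 1*(-4023)) + 43173)/(-2325 - 10305) = ((-4112 + 4023) + 43173)/(-12630) = (-89 + 43173)*(-1/12630) = 43084*(-1/12630) = -21542/6315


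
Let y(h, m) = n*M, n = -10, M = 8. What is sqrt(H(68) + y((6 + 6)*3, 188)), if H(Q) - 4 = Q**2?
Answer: 2*sqrt(1137) ≈ 67.439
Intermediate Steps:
y(h, m) = -80 (y(h, m) = -10*8 = -80)
H(Q) = 4 + Q**2
sqrt(H(68) + y((6 + 6)*3, 188)) = sqrt((4 + 68**2) - 80) = sqrt((4 + 4624) - 80) = sqrt(4628 - 80) = sqrt(4548) = 2*sqrt(1137)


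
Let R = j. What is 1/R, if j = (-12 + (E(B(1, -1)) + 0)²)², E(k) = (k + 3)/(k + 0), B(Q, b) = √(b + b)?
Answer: 4/(24 + (3 + I*√2)²)² ≈ 0.0033324 - 0.001972*I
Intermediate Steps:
B(Q, b) = √2*√b (B(Q, b) = √(2*b) = √2*√b)
E(k) = (3 + k)/k
j = (-12 - (3 + I*√2)²/2)² (j = (-12 + ((3 + √2*√(-1))/((√2*√(-1))) + 0)²)² = (-12 + ((3 + √2*I)/((√2*I)) + 0)²)² = (-12 + ((3 + I*√2)/((I*√2)) + 0)²)² = (-12 + ((-I*√2/2)*(3 + I*√2) + 0)²)² = (-12 + (-I*√2*(3 + I*√2)/2 + 0)²)² = (-12 + (-I*√2*(3 + I*√2)/2)²)² = (-12 - (3 + I*√2)²/2)² ≈ 222.25 + 131.52*I)
R = 889/4 + 93*I*√2 ≈ 222.25 + 131.52*I
1/R = 1/(889/4 + 93*I*√2)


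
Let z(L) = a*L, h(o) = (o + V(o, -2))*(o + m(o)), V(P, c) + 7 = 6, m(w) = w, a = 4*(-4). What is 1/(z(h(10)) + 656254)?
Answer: 1/653374 ≈ 1.5305e-6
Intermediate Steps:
a = -16
V(P, c) = -1 (V(P, c) = -7 + 6 = -1)
h(o) = 2*o*(-1 + o) (h(o) = (o - 1)*(o + o) = (-1 + o)*(2*o) = 2*o*(-1 + o))
z(L) = -16*L
1/(z(h(10)) + 656254) = 1/(-32*10*(-1 + 10) + 656254) = 1/(-32*10*9 + 656254) = 1/(-16*180 + 656254) = 1/(-2880 + 656254) = 1/653374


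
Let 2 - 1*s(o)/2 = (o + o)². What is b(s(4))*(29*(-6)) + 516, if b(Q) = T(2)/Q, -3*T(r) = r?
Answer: 15967/31 ≈ 515.06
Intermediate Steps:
T(r) = -r/3
s(o) = 4 - 8*o² (s(o) = 4 - 2*(o + o)² = 4 - 2*4*o² = 4 - 8*o²)
b(Q) = -2/(3*Q) (b(Q) = (-⅓*2)/Q = -2/(3*Q))
b(s(4))*(29*(-6)) + 516 = (-2/(3*(4 - 8*4²)))*(29*(-6)) + 516 = -2/(3*(4 - 8*16))*(-174) + 516 = -2/(3*(4 - 128))*(-174) + 516 = -⅔/(-124)*(-174) + 516 = -⅔*(-1/124)*(-174) + 516 = (1/186)*(-174) + 516 = -29/31 + 516 = 15967/31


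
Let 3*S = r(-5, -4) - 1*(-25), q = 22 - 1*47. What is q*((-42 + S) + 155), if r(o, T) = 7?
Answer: -9275/3 ≈ -3091.7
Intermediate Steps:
q = -25 (q = 22 - 47 = -25)
S = 32/3 (S = (7 - 1*(-25))/3 = (7 + 25)/3 = (⅓)*32 = 32/3 ≈ 10.667)
q*((-42 + S) + 155) = -25*((-42 + 32/3) + 155) = -25*(-94/3 + 155) = -25*371/3 = -9275/3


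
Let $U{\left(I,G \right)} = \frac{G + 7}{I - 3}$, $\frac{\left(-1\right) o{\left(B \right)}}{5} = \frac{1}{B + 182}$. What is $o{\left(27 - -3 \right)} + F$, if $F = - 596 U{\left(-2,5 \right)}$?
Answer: $\frac{1516199}{1060} \approx 1430.4$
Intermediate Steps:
$o{\left(B \right)} = - \frac{5}{182 + B}$ ($o{\left(B \right)} = - \frac{5}{B + 182} = - \frac{5}{182 + B}$)
$U{\left(I,G \right)} = \frac{7 + G}{-3 + I}$
$F = \frac{7152}{5}$ ($F = - 596 \frac{7 + 5}{-3 - 2} = - 596 \frac{1}{-5} \cdot 12 = - 596 \left(\left(- \frac{1}{5}\right) 12\right) = \left(-596\right) \left(- \frac{12}{5}\right) = \frac{7152}{5} \approx 1430.4$)
$o{\left(27 - -3 \right)} + F = - \frac{5}{182 + \left(27 - -3\right)} + \frac{7152}{5} = - \frac{5}{182 + \left(27 + 3\right)} + \frac{7152}{5} = - \frac{5}{182 + 30} + \frac{7152}{5} = - \frac{5}{212} + \frac{7152}{5} = \frac{1516199}{1060}$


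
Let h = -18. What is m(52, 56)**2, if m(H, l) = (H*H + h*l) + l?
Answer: 3069504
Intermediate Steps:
m(H, l) = H**2 - 17*l (m(H, l) = (H*H - 18*l) + l = (H**2 - 18*l) + l = H**2 - 17*l)
m(52, 56)**2 = (52**2 - 17*56)**2 = (2704 - 952)**2 = 1752**2 = 3069504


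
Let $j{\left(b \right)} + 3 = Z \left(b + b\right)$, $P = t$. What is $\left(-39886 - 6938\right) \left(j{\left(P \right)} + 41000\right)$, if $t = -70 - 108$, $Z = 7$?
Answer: $-1802958120$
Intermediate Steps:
$t = -178$ ($t = -70 - 108 = -178$)
$P = -178$
$j{\left(b \right)} = -3 + 14 b$ ($j{\left(b \right)} = -3 + 7 \left(b + b\right) = -3 + 7 \cdot 2 b = -3 + 14 b$)
$\left(-39886 - 6938\right) \left(j{\left(P \right)} + 41000\right) = \left(-39886 - 6938\right) \left(\left(-3 + 14 \left(-178\right)\right) + 41000\right) = - 46824 \left(\left(-3 - 2492\right) + 41000\right) = - 46824 \left(-2495 + 41000\right) = \left(-46824\right) 38505 = -1802958120$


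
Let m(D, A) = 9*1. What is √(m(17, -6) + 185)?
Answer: √194 ≈ 13.928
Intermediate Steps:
m(D, A) = 9
√(m(17, -6) + 185) = √(9 + 185) = √194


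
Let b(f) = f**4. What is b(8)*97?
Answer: 397312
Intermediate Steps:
b(8)*97 = 8**4*97 = 4096*97 = 397312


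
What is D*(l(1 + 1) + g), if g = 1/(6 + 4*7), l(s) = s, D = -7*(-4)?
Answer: 966/17 ≈ 56.824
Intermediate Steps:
D = 28
g = 1/34 (g = 1/(6 + 28) = 1/34 ≈ 0.029412)
D*(l(1 + 1) + g) = 28*((1 + 1) + 1/34) = 28*(2 + 1/34) = 28*(69/34) = 966/17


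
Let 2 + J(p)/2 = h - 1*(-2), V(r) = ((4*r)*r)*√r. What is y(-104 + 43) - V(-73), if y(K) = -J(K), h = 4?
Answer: -8 - 21316*I*√73 ≈ -8.0 - 1.8212e+5*I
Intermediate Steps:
V(r) = 4*r^(5/2) (V(r) = (4*r²)*√r = 4*r^(5/2))
J(p) = 8 (J(p) = -4 + 2*(4 - 1*(-2)) = -4 + 2*(4 + 2) = -4 + 2*6 = -4 + 12 = 8)
y(K) = -8 (y(K) = -1*8 = -8)
y(-104 + 43) - V(-73) = -8 - 4*(-73)^(5/2) = -8 - 4*5329*I*√73 = -8 - 21316*I*√73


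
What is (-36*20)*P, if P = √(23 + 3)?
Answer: -720*√26 ≈ -3671.3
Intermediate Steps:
P = √26 ≈ 5.0990
(-36*20)*P = (-36*20)*√26 = -720*√26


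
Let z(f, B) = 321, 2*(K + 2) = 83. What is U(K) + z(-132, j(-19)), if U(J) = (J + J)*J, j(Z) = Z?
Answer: 6883/2 ≈ 3441.5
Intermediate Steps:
K = 79/2 (K = -2 + (1/2)*83 = -2 + 83/2 = 79/2 ≈ 39.500)
U(J) = 2*J**2 (U(J) = (2*J)*J = 2*J**2)
U(K) + z(-132, j(-19)) = 2*(79/2)**2 + 321 = 2*(6241/4) + 321 = 6241/2 + 321 = 6883/2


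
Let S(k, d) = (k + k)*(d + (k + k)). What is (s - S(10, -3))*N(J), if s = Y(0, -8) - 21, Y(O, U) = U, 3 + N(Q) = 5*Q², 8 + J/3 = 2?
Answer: -596673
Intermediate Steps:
J = -18 (J = -24 + 3*2 = -24 + 6 = -18)
N(Q) = -3 + 5*Q²
S(k, d) = 2*k*(d + 2*k) (S(k, d) = (2*k)*(d + 2*k) = 2*k*(d + 2*k))
s = -29 (s = -8 - 21 = -29)
(s - S(10, -3))*N(J) = (-29 - 2*10*(-3 + 2*10))*(-3 + 5*(-18)²) = (-29 - 2*10*(-3 + 20))*(-3 + 5*324) = (-29 - 2*10*17)*(-3 + 1620) = (-29 - 1*340)*1617 = (-29 - 340)*1617 = -369*1617 = -596673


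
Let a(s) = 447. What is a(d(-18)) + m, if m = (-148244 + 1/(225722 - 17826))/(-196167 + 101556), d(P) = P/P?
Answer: 267362830135/596037832 ≈ 448.57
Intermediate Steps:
d(P) = 1
m = 933919231/596037832 (m = (-148244 + 1/207896)/(-94611) = (-148244 + 1/207896)*(-1/94611) = -30819334623/207896*(-1/94611) = 933919231/596037832 ≈ 1.5669)
a(d(-18)) + m = 447 + 933919231/596037832 = 267362830135/596037832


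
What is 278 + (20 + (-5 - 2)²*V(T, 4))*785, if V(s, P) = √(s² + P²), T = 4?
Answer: 15978 + 153860*√2 ≈ 2.3357e+5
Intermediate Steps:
V(s, P) = √(P² + s²)
278 + (20 + (-5 - 2)²*V(T, 4))*785 = 278 + (20 + (-5 - 2)²*√(4² + 4²))*785 = 278 + (20 + (-7)²*√(16 + 16))*785 = 278 + (20 + 49*√32)*785 = 278 + (20 + 49*(4*√2))*785 = 278 + (20 + 196*√2)*785 = 278 + (15700 + 153860*√2) = 15978 + 153860*√2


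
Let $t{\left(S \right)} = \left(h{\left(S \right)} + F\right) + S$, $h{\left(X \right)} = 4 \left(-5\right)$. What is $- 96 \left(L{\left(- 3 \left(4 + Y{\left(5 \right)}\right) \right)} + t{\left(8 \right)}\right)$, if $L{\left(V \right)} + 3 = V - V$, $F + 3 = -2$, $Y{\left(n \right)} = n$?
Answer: $1920$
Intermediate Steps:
$F = -5$ ($F = -3 - 2 = -5$)
$h{\left(X \right)} = -20$
$t{\left(S \right)} = -25 + S$ ($t{\left(S \right)} = \left(-20 - 5\right) + S = -25 + S$)
$L{\left(V \right)} = -3$ ($L{\left(V \right)} = -3 + \left(V - V\right) = -3 + 0 = -3$)
$- 96 \left(L{\left(- 3 \left(4 + Y{\left(5 \right)}\right) \right)} + t{\left(8 \right)}\right) = - 96 \left(-3 + \left(-25 + 8\right)\right) = - 96 \left(-3 - 17\right) = \left(-96\right) \left(-20\right) = 1920$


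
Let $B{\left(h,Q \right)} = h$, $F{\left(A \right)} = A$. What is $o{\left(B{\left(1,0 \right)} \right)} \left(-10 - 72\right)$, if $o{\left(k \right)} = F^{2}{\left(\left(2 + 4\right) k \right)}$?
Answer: $-2952$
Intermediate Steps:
$o{\left(k \right)} = 36 k^{2}$ ($o{\left(k \right)} = \left(\left(2 + 4\right) k\right)^{2} = \left(6 k\right)^{2} = 36 k^{2}$)
$o{\left(B{\left(1,0 \right)} \right)} \left(-10 - 72\right) = 36 \cdot 1^{2} \left(-10 - 72\right) = 36 \cdot 1 \left(-10 - 72\right) = 36 \left(-82\right) = -2952$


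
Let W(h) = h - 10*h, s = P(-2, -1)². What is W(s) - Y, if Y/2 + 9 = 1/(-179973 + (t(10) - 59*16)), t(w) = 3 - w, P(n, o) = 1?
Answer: 814159/90462 ≈ 9.0000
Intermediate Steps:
s = 1 (s = 1² = 1)
W(h) = -9*h
Y = -1628317/90462 (Y = -18 + 2/(-179973 + ((3 - 1*10) - 59*16)) = -18 + 2/(-179973 + ((3 - 10) - 944)) = -18 + 2/(-179973 + (-7 - 944)) = -18 + 2/(-179973 - 951) = -18 + 2/(-180924) = -18 + 2*(-1/180924) = -18 - 1/90462 = -1628317/90462 ≈ -18.000)
W(s) - Y = -9*1 - 1*(-1628317/90462) = -9 + 1628317/90462 = 814159/90462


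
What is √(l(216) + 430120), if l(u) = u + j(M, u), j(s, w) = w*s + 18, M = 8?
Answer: 7*√8818 ≈ 657.33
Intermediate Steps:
j(s, w) = 18 + s*w (j(s, w) = s*w + 18 = 18 + s*w)
l(u) = 18 + 9*u (l(u) = u + (18 + 8*u) = 18 + 9*u)
√(l(216) + 430120) = √((18 + 9*216) + 430120) = √((18 + 1944) + 430120) = √(1962 + 430120) = √432082 = 7*√8818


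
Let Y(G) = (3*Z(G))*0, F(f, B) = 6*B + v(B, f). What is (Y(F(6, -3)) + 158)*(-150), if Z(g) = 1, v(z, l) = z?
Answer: -23700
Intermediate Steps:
F(f, B) = 7*B (F(f, B) = 6*B + B = 7*B)
Y(G) = 0 (Y(G) = (3*1)*0 = 3*0 = 0)
(Y(F(6, -3)) + 158)*(-150) = (0 + 158)*(-150) = 158*(-150) = -23700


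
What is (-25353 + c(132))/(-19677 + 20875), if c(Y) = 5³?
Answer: -12614/599 ≈ -21.058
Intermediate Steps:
c(Y) = 125
(-25353 + c(132))/(-19677 + 20875) = (-25353 + 125)/(-19677 + 20875) = -25228/1198 = -25228*1/1198 = -12614/599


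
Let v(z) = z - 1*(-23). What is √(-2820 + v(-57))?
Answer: I*√2854 ≈ 53.423*I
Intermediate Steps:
v(z) = 23 + z (v(z) = z + 23 = 23 + z)
√(-2820 + v(-57)) = √(-2820 + (23 - 57)) = √(-2820 - 34) = √(-2854) = I*√2854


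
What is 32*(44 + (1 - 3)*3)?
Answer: 1216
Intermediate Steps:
32*(44 + (1 - 3)*3) = 32*(44 - 2*3) = 32*(44 - 6) = 32*38 = 1216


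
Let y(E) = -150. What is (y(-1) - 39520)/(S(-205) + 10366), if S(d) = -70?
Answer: -19835/5148 ≈ -3.8530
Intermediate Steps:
(y(-1) - 39520)/(S(-205) + 10366) = (-150 - 39520)/(-70 + 10366) = -39670/10296 = -39670*1/10296 = -19835/5148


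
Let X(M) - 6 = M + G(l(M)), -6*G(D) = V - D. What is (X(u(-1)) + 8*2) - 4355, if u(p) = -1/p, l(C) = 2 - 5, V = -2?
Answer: -25993/6 ≈ -4332.2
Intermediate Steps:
l(C) = -3
G(D) = ⅓ + D/6 (G(D) = -(-2 - D)/6 = ⅓ + D/6)
X(M) = 35/6 + M (X(M) = 6 + (M + (⅓ + (⅙)*(-3))) = 6 + (M + (⅓ - ½)) = 6 + (M - ⅙) = 6 + (-⅙ + M) = 35/6 + M)
(X(u(-1)) + 8*2) - 4355 = ((35/6 - 1/(-1)) + 8*2) - 4355 = ((35/6 - 1*(-1)) + 16) - 4355 = ((35/6 + 1) + 16) - 4355 = (41/6 + 16) - 4355 = 137/6 - 4355 = -25993/6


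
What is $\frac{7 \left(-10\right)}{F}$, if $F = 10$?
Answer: $-7$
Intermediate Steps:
$\frac{7 \left(-10\right)}{F} = \frac{7 \left(-10\right)}{10} = \left(-70\right) \frac{1}{10} = -7$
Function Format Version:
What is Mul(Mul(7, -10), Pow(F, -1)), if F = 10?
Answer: -7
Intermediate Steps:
Mul(Mul(7, -10), Pow(F, -1)) = Mul(Mul(7, -10), Pow(10, -1)) = Mul(-70, Rational(1, 10)) = -7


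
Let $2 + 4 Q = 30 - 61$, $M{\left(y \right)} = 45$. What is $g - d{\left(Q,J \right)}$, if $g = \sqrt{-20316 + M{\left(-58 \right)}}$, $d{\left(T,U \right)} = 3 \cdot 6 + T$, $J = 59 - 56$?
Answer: $- \frac{39}{4} + i \sqrt{20271} \approx -9.75 + 142.38 i$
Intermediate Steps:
$Q = - \frac{33}{4}$ ($Q = - \frac{1}{2} + \frac{30 - 61}{4} = - \frac{1}{2} + \frac{1}{4} \left(-31\right) = - \frac{1}{2} - \frac{31}{4} = - \frac{33}{4} \approx -8.25$)
$J = 3$ ($J = 59 - 56 = 3$)
$d{\left(T,U \right)} = 18 + T$
$g = i \sqrt{20271}$ ($g = \sqrt{-20316 + 45} = \sqrt{-20271} = i \sqrt{20271} \approx 142.38 i$)
$g - d{\left(Q,J \right)} = i \sqrt{20271} - \left(18 - \frac{33}{4}\right) = i \sqrt{20271} - \frac{39}{4} = - \frac{39}{4} + i \sqrt{20271}$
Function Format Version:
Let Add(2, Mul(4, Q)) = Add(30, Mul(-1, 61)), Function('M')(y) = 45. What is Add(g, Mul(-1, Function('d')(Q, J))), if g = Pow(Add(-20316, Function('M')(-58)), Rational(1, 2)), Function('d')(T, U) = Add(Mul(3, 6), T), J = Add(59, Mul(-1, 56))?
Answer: Add(Rational(-39, 4), Mul(I, Pow(20271, Rational(1, 2)))) ≈ Add(-9.7500, Mul(142.38, I))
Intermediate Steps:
Q = Rational(-33, 4) (Q = Add(Rational(-1, 2), Mul(Rational(1, 4), Add(30, Mul(-1, 61)))) = Add(Rational(-1, 2), Mul(Rational(1, 4), Add(30, -61))) = Add(Rational(-1, 2), Mul(Rational(1, 4), -31)) = Add(Rational(-1, 2), Rational(-31, 4)) = Rational(-33, 4) ≈ -8.2500)
J = 3 (J = Add(59, -56) = 3)
Function('d')(T, U) = Add(18, T)
g = Mul(I, Pow(20271, Rational(1, 2))) (g = Pow(Add(-20316, 45), Rational(1, 2)) = Pow(-20271, Rational(1, 2)) = Mul(I, Pow(20271, Rational(1, 2))) ≈ Mul(142.38, I))
Add(g, Mul(-1, Function('d')(Q, J))) = Add(Mul(I, Pow(20271, Rational(1, 2))), Mul(-1, Add(18, Rational(-33, 4)))) = Add(Mul(I, Pow(20271, Rational(1, 2))), Mul(-1, Rational(39, 4))) = Add(Mul(I, Pow(20271, Rational(1, 2))), Rational(-39, 4)) = Add(Rational(-39, 4), Mul(I, Pow(20271, Rational(1, 2))))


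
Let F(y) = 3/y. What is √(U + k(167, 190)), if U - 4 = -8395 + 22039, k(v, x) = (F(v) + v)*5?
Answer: 2*√100979723/167 ≈ 120.35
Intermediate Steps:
k(v, x) = 5*v + 15/v (k(v, x) = (3/v + v)*5 = (v + 3/v)*5 = 5*v + 15/v)
U = 13648 (U = 4 + (-8395 + 22039) = 4 + 13644 = 13648)
√(U + k(167, 190)) = √(13648 + (5*167 + 15/167)) = √(13648 + (835 + 15*(1/167))) = √(13648 + (835 + 15/167)) = √(13648 + 139460/167) = √(2418676/167) = 2*√100979723/167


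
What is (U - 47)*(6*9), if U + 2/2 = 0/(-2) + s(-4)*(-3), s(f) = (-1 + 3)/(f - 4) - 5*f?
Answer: -11583/2 ≈ -5791.5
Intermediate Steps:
s(f) = -5*f + 2/(-4 + f) (s(f) = 2/(-4 + f) - 5*f = -5*f + 2/(-4 + f))
U = -241/4 (U = -1 + (0/(-2) + ((2 - 5*(-4)² + 20*(-4))/(-4 - 4))*(-3)) = -1 + (0*(-½) + ((2 - 5*16 - 80)/(-8))*(-3)) = -1 + (0 - (2 - 80 - 80)/8*(-3)) = -1 + (0 - ⅛*(-158)*(-3)) = -1 + (0 + (79/4)*(-3)) = -1 + (0 - 237/4) = -1 - 237/4 = -241/4 ≈ -60.250)
(U - 47)*(6*9) = (-241/4 - 47)*(6*9) = -429/4*54 = -11583/2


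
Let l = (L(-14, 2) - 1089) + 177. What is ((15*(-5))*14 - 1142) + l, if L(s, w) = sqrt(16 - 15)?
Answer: -3103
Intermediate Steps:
L(s, w) = 1 (L(s, w) = sqrt(1) = 1)
l = -911 (l = (1 - 1089) + 177 = -1088 + 177 = -911)
((15*(-5))*14 - 1142) + l = ((15*(-5))*14 - 1142) - 911 = (-75*14 - 1142) - 911 = (-1050 - 1142) - 911 = -2192 - 911 = -3103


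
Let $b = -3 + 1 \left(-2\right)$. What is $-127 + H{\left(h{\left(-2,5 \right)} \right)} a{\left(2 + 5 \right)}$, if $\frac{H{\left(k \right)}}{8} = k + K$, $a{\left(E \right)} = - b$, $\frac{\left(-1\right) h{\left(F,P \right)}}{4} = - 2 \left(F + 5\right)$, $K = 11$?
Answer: $1273$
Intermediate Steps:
$h{\left(F,P \right)} = 40 + 8 F$ ($h{\left(F,P \right)} = - 4 \left(- 2 \left(F + 5\right)\right) = - 4 \left(- 2 \left(5 + F\right)\right) = - 4 \left(-10 - 2 F\right) = 40 + 8 F$)
$b = -5$ ($b = -3 - 2 = -5$)
$a{\left(E \right)} = 5$ ($a{\left(E \right)} = \left(-1\right) \left(-5\right) = 5$)
$H{\left(k \right)} = 88 + 8 k$ ($H{\left(k \right)} = 8 \left(k + 11\right) = 8 \left(11 + k\right) = 88 + 8 k$)
$-127 + H{\left(h{\left(-2,5 \right)} \right)} a{\left(2 + 5 \right)} = -127 + \left(88 + 8 \left(40 + 8 \left(-2\right)\right)\right) 5 = -127 + \left(88 + 8 \left(40 - 16\right)\right) 5 = -127 + \left(88 + 8 \cdot 24\right) 5 = -127 + \left(88 + 192\right) 5 = -127 + 280 \cdot 5 = -127 + 1400 = 1273$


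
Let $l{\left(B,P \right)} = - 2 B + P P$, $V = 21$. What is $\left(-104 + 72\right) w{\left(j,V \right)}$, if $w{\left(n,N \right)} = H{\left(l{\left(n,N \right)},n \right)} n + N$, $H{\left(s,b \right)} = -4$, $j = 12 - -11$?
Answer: $2272$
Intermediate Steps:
$j = 23$ ($j = 12 + 11 = 23$)
$l{\left(B,P \right)} = P^{2} - 2 B$ ($l{\left(B,P \right)} = - 2 B + P^{2} = P^{2} - 2 B$)
$w{\left(n,N \right)} = N - 4 n$ ($w{\left(n,N \right)} = - 4 n + N = N - 4 n$)
$\left(-104 + 72\right) w{\left(j,V \right)} = \left(-104 + 72\right) \left(21 - 92\right) = - 32 \left(21 - 92\right) = \left(-32\right) \left(-71\right) = 2272$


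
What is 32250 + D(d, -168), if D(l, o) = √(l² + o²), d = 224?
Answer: 32530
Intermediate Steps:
32250 + D(d, -168) = 32250 + √(224² + (-168)²) = 32250 + √(50176 + 28224) = 32250 + √78400 = 32250 + 280 = 32530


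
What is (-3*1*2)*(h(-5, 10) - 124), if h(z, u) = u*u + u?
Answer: 84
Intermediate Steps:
h(z, u) = u + u**2 (h(z, u) = u**2 + u = u + u**2)
(-3*1*2)*(h(-5, 10) - 124) = (-3*1*2)*(10*(1 + 10) - 124) = (-3*2)*(10*11 - 124) = -6*(110 - 124) = -6*(-14) = 84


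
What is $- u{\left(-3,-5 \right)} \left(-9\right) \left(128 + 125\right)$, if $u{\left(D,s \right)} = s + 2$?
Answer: $-6831$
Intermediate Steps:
$u{\left(D,s \right)} = 2 + s$
$- u{\left(-3,-5 \right)} \left(-9\right) \left(128 + 125\right) = - \left(2 - 5\right) \left(-9\right) \left(128 + 125\right) = - \left(-3\right) \left(-9\right) 253 = \left(-1\right) 27 \cdot 253 = \left(-27\right) 253 = -6831$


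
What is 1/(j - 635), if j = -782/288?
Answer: -144/91831 ≈ -0.0015681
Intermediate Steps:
j = -391/144 (j = -782*1/288 = -391/144 ≈ -2.7153)
1/(j - 635) = 1/(-391/144 - 635) = 1/(-91831/144) = -144/91831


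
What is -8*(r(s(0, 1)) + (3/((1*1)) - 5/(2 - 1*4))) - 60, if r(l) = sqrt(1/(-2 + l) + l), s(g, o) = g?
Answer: -104 - 4*I*sqrt(2) ≈ -104.0 - 5.6569*I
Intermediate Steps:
r(l) = sqrt(l + 1/(-2 + l))
-8*(r(s(0, 1)) + (3/((1*1)) - 5/(2 - 1*4))) - 60 = -8*(sqrt((1 + 0*(-2 + 0))/(-2 + 0)) + (3/((1*1)) - 5/(2 - 1*4))) - 60 = -8*(sqrt((1 + 0*(-2))/(-2)) + (3/1 - 5/(2 - 4))) - 60 = -8*(sqrt(-(1 + 0)/2) + (3*1 - 5/(-2))) - 60 = -8*(sqrt(-1/2*1) + (3 - 5*(-1/2))) - 60 = -8*(sqrt(-1/2) + (3 + 5/2)) - 60 = -8*(I*sqrt(2)/2 + 11/2) - 60 = -8*(11/2 + I*sqrt(2)/2) - 60 = (-44 - 4*I*sqrt(2)) - 60 = -104 - 4*I*sqrt(2)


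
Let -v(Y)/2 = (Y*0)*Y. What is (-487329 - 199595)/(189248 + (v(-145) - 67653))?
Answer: -686924/121595 ≈ -5.6493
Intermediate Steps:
v(Y) = 0 (v(Y) = -2*Y*0*Y = -0*Y = -2*0 = 0)
(-487329 - 199595)/(189248 + (v(-145) - 67653)) = (-487329 - 199595)/(189248 + (0 - 67653)) = -686924/(189248 - 67653) = -686924/121595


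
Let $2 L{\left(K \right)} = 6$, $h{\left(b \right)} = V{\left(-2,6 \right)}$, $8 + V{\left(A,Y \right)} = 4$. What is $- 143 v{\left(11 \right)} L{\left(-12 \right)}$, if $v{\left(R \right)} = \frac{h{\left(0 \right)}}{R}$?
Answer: $156$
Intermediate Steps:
$V{\left(A,Y \right)} = -4$ ($V{\left(A,Y \right)} = -8 + 4 = -4$)
$h{\left(b \right)} = -4$
$L{\left(K \right)} = 3$ ($L{\left(K \right)} = \frac{1}{2} \cdot 6 = 3$)
$v{\left(R \right)} = - \frac{4}{R}$
$- 143 v{\left(11 \right)} L{\left(-12 \right)} = - 143 \left(- \frac{4}{11}\right) 3 = - 143 \left(\left(-4\right) \frac{1}{11}\right) 3 = \left(-143\right) \left(- \frac{4}{11}\right) 3 = 52 \cdot 3 = 156$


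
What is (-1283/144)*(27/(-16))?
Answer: 3849/256 ≈ 15.035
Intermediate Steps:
(-1283/144)*(27/(-16)) = (-1283*1/144)*(27*(-1/16)) = -1283/144*(-27/16) = 3849/256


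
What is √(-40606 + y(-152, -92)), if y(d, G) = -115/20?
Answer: I*√162447/2 ≈ 201.52*I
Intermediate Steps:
y(d, G) = -23/4 (y(d, G) = -115*1/20 = -23/4)
√(-40606 + y(-152, -92)) = √(-40606 - 23/4) = √(-162447/4) = I*√162447/2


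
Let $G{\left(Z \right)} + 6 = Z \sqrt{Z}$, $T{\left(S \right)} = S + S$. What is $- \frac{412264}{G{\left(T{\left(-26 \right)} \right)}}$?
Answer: $\frac{618396}{35161} - \frac{10718864 i \sqrt{13}}{35161} \approx 17.588 - 1099.2 i$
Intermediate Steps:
$T{\left(S \right)} = 2 S$
$G{\left(Z \right)} = -6 + Z^{\frac{3}{2}}$ ($G{\left(Z \right)} = -6 + Z \sqrt{Z} = -6 + Z^{\frac{3}{2}}$)
$- \frac{412264}{G{\left(T{\left(-26 \right)} \right)}} = - \frac{412264}{-6 + \left(2 \left(-26\right)\right)^{\frac{3}{2}}} = - \frac{412264}{-6 + \left(-52\right)^{\frac{3}{2}}} = - \frac{412264}{-6 - 104 i \sqrt{13}}$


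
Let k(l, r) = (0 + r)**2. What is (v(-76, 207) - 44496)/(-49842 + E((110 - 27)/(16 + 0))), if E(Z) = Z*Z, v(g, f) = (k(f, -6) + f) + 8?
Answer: 11326720/12752663 ≈ 0.88818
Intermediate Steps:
k(l, r) = r**2
v(g, f) = 44 + f (v(g, f) = ((-6)**2 + f) + 8 = (36 + f) + 8 = 44 + f)
E(Z) = Z**2
(v(-76, 207) - 44496)/(-49842 + E((110 - 27)/(16 + 0))) = ((44 + 207) - 44496)/(-49842 + ((110 - 27)/(16 + 0))**2) = (251 - 44496)/(-49842 + (83/16)**2) = -44245/(-49842 + (83*(1/16))**2) = -44245/(-49842 + (83/16)**2) = -44245/(-49842 + 6889/256) = -44245/(-12752663/256) = -44245*(-256/12752663) = 11326720/12752663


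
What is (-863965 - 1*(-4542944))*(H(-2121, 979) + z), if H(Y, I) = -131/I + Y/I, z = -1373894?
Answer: -4948390388627962/979 ≈ -5.0545e+12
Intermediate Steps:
(-863965 - 1*(-4542944))*(H(-2121, 979) + z) = (-863965 - 1*(-4542944))*((-131 - 2121)/979 - 1373894) = (-863965 + 4542944)*((1/979)*(-2252) - 1373894) = 3678979*(-2252/979 - 1373894) = 3678979*(-1345044478/979) = -4948390388627962/979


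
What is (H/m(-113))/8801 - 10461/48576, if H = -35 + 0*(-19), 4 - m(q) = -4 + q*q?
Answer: -5086011331/23617096256 ≈ -0.21535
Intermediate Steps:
m(q) = 8 - q**2 (m(q) = 4 - (-4 + q*q) = 4 - (-4 + q**2) = 4 + (4 - q**2) = 8 - q**2)
H = -35 (H = -35 + 0 = -35)
(H/m(-113))/8801 - 10461/48576 = -35/(8 - 1*(-113)**2)/8801 - 10461/48576 = -35/(8 - 1*12769)*(1/8801) - 10461*1/48576 = -35/(8 - 12769)*(1/8801) - 317/1472 = -35/(-12761)*(1/8801) - 317/1472 = -35*(-1/12761)*(1/8801) - 317/1472 = (5/1823)*(1/8801) - 317/1472 = 5/16044223 - 317/1472 = -5086011331/23617096256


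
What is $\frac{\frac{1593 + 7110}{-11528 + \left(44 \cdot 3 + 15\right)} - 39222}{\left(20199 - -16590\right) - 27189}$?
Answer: $- \frac{29759619}{7283840} \approx -4.0857$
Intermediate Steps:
$\frac{\frac{1593 + 7110}{-11528 + \left(44 \cdot 3 + 15\right)} - 39222}{\left(20199 - -16590\right) - 27189} = \frac{\frac{8703}{-11528 + \left(132 + 15\right)} - 39222}{\left(20199 + 16590\right) - 27189} = \frac{\frac{8703}{-11528 + 147} - 39222}{36789 - 27189} = \frac{\frac{8703}{-11381} - 39222}{9600} = \left(8703 \left(- \frac{1}{11381}\right) - 39222\right) \frac{1}{9600} = \left(- \frac{8703}{11381} - 39222\right) \frac{1}{9600} = \left(- \frac{446394285}{11381}\right) \frac{1}{9600} = - \frac{29759619}{7283840}$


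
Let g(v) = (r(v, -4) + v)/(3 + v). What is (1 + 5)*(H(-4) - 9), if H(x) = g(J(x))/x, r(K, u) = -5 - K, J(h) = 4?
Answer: -741/14 ≈ -52.929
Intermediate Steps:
g(v) = -5/(3 + v) (g(v) = ((-5 - v) + v)/(3 + v) = -5/(3 + v))
H(x) = -5/(7*x) (H(x) = (-5/(3 + 4))/x = (-5/7)/x = (-5*⅐)/x = -5/(7*x))
(1 + 5)*(H(-4) - 9) = (1 + 5)*(-5/7/(-4) - 9) = 6*(-5/7*(-¼) - 9) = 6*(5/28 - 9) = 6*(-247/28) = -741/14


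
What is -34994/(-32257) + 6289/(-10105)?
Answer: 150750097/325956985 ≈ 0.46248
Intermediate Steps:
-34994/(-32257) + 6289/(-10105) = -34994*(-1/32257) + 6289*(-1/10105) = 34994/32257 - 6289/10105 = 150750097/325956985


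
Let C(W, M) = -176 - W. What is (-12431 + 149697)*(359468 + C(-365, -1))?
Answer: 49368677762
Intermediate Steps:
(-12431 + 149697)*(359468 + C(-365, -1)) = (-12431 + 149697)*(359468 + (-176 - 1*(-365))) = 137266*(359468 + (-176 + 365)) = 137266*(359468 + 189) = 137266*359657 = 49368677762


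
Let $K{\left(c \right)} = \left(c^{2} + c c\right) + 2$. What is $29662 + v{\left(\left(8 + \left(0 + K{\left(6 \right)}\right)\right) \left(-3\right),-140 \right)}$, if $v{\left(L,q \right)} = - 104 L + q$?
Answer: $55106$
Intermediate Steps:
$K{\left(c \right)} = 2 + 2 c^{2}$ ($K{\left(c \right)} = \left(c^{2} + c^{2}\right) + 2 = 2 c^{2} + 2 = 2 + 2 c^{2}$)
$v{\left(L,q \right)} = q - 104 L$
$29662 + v{\left(\left(8 + \left(0 + K{\left(6 \right)}\right)\right) \left(-3\right),-140 \right)} = 29662 - \left(140 + 104 \left(8 + \left(0 + \left(2 + 2 \cdot 6^{2}\right)\right)\right) \left(-3\right)\right) = 29662 - \left(140 + 104 \left(8 + \left(0 + \left(2 + 2 \cdot 36\right)\right)\right) \left(-3\right)\right) = 29662 - \left(140 + 104 \left(8 + \left(0 + \left(2 + 72\right)\right)\right) \left(-3\right)\right) = 29662 - \left(140 + 104 \left(8 + \left(0 + 74\right)\right) \left(-3\right)\right) = 29662 - \left(140 + 104 \left(8 + 74\right) \left(-3\right)\right) = 29662 - \left(140 + 104 \cdot 82 \left(-3\right)\right) = 29662 - -25444 = 29662 + \left(-140 + 25584\right) = 29662 + 25444 = 55106$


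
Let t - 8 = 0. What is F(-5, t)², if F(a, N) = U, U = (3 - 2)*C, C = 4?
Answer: 16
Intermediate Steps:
U = 4 (U = (3 - 2)*4 = 1*4 = 4)
t = 8 (t = 8 + 0 = 8)
F(a, N) = 4
F(-5, t)² = 4² = 16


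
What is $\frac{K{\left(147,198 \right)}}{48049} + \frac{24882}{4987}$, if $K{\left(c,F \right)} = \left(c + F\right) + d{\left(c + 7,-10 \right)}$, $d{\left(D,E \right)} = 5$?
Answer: $\frac{1197300668}{239620363} \approx 4.9967$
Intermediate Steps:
$K{\left(c,F \right)} = 5 + F + c$ ($K{\left(c,F \right)} = \left(c + F\right) + 5 = \left(F + c\right) + 5 = 5 + F + c$)
$\frac{K{\left(147,198 \right)}}{48049} + \frac{24882}{4987} = \frac{5 + 198 + 147}{48049} + \frac{24882}{4987} = 350 \cdot \frac{1}{48049} + 24882 \cdot \frac{1}{4987} = \frac{350}{48049} + \frac{24882}{4987} = \frac{1197300668}{239620363}$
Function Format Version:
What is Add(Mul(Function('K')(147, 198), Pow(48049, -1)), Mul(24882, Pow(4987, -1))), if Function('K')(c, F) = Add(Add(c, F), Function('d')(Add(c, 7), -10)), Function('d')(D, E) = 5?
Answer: Rational(1197300668, 239620363) ≈ 4.9967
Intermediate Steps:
Function('K')(c, F) = Add(5, F, c) (Function('K')(c, F) = Add(Add(c, F), 5) = Add(Add(F, c), 5) = Add(5, F, c))
Add(Mul(Function('K')(147, 198), Pow(48049, -1)), Mul(24882, Pow(4987, -1))) = Add(Mul(Add(5, 198, 147), Pow(48049, -1)), Mul(24882, Pow(4987, -1))) = Add(Mul(350, Rational(1, 48049)), Mul(24882, Rational(1, 4987))) = Add(Rational(350, 48049), Rational(24882, 4987)) = Rational(1197300668, 239620363)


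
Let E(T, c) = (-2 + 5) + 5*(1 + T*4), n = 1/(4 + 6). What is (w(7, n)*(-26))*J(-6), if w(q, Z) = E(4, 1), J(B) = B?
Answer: 13728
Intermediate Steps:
n = ⅒ (n = 1/10 = ⅒ ≈ 0.10000)
E(T, c) = 8 + 20*T (E(T, c) = 3 + 5*(1 + 4*T) = 3 + (5 + 20*T) = 8 + 20*T)
w(q, Z) = 88 (w(q, Z) = 8 + 20*4 = 8 + 80 = 88)
(w(7, n)*(-26))*J(-6) = (88*(-26))*(-6) = -2288*(-6) = 13728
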